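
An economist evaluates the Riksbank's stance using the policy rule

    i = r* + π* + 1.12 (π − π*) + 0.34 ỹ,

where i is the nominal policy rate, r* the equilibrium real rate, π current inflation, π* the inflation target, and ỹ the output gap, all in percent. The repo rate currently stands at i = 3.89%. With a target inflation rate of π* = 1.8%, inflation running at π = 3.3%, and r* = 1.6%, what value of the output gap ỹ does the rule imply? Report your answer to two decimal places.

-3.50%

0.34 ỹ = 3.89 − 1.6 − 1.8 − 1.12 × (3.3 − 1.8) = -1.19
ỹ = -1.19 / 0.34 = -3.50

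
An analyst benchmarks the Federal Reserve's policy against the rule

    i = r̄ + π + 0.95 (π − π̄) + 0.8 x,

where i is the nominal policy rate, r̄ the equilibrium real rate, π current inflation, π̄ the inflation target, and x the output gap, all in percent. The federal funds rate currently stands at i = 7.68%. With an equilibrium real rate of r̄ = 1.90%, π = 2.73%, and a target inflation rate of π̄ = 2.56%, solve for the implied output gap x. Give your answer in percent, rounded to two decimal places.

3.61%

0.8 x = 7.68 − 1.90 − 2.73 − 0.95 × (2.73 − 2.56) = 2.8885
x = 2.8885 / 0.8 = 3.61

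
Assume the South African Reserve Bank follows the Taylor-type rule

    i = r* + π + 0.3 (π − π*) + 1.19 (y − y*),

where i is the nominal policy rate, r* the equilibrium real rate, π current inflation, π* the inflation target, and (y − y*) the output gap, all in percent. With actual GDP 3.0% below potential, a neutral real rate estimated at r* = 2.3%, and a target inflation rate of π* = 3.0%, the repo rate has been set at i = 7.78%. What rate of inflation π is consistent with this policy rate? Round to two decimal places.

Output 3.0% below potential → (y − y*) = -3.0.
Collecting π: i = r* + (1 + 0.3) π − 0.3 π* + 1.19 (y − y*)
1.3 π = 7.78 − 2.3 + 0.3 × 3.0 − 1.19 × (-3.0) = 9.95
π = 9.95 / 1.3 = 7.65

7.65%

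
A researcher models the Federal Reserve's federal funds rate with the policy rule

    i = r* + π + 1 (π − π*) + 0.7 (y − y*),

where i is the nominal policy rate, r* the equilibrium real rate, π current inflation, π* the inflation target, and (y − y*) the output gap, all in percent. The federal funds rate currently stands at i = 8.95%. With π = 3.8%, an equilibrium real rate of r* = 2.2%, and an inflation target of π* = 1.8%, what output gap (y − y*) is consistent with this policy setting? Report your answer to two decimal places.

0.7 (y − y*) = 8.95 − 2.2 − 3.8 − 1 × (3.8 − 1.8) = 0.95
(y − y*) = 0.95 / 0.7 = 1.36

1.36%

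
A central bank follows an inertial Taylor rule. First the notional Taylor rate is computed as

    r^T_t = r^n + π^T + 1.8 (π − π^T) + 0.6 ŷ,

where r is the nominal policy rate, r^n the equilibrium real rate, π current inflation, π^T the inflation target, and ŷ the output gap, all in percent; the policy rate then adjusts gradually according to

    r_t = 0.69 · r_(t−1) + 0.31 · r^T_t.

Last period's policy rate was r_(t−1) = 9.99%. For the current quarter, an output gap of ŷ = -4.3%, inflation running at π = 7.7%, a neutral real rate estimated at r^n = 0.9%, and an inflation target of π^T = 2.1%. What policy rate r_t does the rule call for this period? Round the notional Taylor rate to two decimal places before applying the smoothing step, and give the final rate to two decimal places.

10.15%

r^T_t = 0.9 + 2.1 + 1.8 × (7.7 − 2.1) + 0.6 × (-4.3)
   = 0.9 + 2.1 + 10.08 − 2.58 = 10.50
r_t = 0.69 × 9.99 + 0.31 × 10.50 = 6.8931 + 3.255 = 10.15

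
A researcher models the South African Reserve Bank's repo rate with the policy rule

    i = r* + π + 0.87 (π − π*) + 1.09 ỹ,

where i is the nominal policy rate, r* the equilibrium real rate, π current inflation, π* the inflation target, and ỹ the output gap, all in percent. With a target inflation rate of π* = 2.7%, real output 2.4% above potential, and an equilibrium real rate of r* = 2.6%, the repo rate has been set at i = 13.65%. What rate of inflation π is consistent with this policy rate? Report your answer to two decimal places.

Output 2.4% above potential → ỹ = 2.4.
Collecting π: i = r* + (1 + 0.87) π − 0.87 π* + 1.09 ỹ
1.87 π = 13.65 − 2.6 + 0.87 × 2.7 − 1.09 × 2.4 = 10.783
π = 10.783 / 1.87 = 5.77

5.77%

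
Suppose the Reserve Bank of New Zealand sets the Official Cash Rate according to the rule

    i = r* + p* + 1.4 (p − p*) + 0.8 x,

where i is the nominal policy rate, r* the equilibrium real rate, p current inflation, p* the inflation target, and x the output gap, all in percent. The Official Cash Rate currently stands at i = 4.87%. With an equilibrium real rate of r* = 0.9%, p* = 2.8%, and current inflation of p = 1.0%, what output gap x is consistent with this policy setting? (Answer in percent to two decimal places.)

0.8 x = 4.87 − 0.9 − 2.8 − 1.4 × (1.0 − 2.8) = 3.69
x = 3.69 / 0.8 = 4.61

4.61%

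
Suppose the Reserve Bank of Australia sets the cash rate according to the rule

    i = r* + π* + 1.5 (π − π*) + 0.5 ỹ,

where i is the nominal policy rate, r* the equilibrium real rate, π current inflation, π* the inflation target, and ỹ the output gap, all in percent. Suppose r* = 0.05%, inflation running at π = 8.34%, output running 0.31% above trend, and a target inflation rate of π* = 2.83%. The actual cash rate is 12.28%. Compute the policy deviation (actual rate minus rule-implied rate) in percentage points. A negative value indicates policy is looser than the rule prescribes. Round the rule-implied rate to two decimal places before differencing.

Output 0.31% above potential → ỹ = 0.31.
i = 0.05 + 2.83 + 1.5 × (8.34 − 2.83) + 0.5 × 0.31
   = 0.05 + 2.83 + 8.265 + 0.155 = 11.30
Deviation = 12.28 − 11.30 = 0.98 pp.

0.98 pp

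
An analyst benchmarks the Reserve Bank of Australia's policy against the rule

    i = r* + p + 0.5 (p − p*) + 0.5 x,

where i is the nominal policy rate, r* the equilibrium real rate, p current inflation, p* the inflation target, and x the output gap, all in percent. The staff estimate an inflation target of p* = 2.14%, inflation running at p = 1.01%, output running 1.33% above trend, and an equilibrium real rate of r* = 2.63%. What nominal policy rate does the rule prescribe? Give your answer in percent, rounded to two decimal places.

Output 1.33% above potential → x = 1.33.
i = 2.63 + 1.01 + 0.5 × (1.01 − 2.14) + 0.5 × 1.33
   = 2.63 + 1.01 − 0.565 + 0.665 = 3.74

3.74%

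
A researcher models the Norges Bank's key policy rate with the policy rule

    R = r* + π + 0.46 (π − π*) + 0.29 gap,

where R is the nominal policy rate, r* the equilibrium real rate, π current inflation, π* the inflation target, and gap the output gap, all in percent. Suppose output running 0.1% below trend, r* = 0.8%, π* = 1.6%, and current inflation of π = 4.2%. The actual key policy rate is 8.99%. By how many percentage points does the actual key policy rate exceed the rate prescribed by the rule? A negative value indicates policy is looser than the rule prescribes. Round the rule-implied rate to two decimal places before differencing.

2.82 pp

Output 0.1% below potential → gap = -0.1.
R = 0.8 + 4.2 + 0.46 × (4.2 − 1.6) + 0.29 × (-0.1)
   = 0.8 + 4.2 + 1.196 − 0.029 = 6.17
Deviation = 8.99 − 6.17 = 2.82 pp.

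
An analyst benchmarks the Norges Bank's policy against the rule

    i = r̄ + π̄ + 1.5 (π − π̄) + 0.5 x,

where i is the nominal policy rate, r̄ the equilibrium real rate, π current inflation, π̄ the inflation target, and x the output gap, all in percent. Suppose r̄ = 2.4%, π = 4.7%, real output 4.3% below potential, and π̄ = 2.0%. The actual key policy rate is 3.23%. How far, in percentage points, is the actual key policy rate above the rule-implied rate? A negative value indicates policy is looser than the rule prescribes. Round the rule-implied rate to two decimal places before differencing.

Output 4.3% below potential → x = -4.3.
i = 2.4 + 2.0 + 1.5 × (4.7 − 2.0) + 0.5 × (-4.3)
   = 2.4 + 2 + 4.05 − 2.15 = 6.30
Deviation = 3.23 − 6.30 = -3.07 pp.

-3.07 pp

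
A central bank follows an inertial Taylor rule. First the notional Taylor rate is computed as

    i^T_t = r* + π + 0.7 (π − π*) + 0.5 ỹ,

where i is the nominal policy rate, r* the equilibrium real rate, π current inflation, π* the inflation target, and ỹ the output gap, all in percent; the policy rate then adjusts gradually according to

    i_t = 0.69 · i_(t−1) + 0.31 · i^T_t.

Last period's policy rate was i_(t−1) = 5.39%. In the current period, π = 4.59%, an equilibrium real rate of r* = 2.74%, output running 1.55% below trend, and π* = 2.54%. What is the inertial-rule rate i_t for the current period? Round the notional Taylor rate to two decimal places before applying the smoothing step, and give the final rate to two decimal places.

Output 1.55% below potential → ỹ = -1.55.
i^T_t = 2.74 + 4.59 + 0.7 × (4.59 − 2.54) + 0.5 × (-1.55)
   = 2.74 + 4.59 + 1.435 − 0.775 = 7.99
i_t = 0.69 × 5.39 + 0.31 × 7.99 = 3.7191 + 2.4769 = 6.20

6.20%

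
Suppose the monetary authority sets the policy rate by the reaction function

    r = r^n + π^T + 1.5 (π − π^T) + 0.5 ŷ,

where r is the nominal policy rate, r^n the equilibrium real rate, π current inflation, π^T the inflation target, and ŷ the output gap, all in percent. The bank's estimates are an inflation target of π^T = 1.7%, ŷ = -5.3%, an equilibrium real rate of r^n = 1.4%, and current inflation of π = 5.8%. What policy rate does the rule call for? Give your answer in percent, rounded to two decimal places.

6.60%

r = 1.4 + 1.7 + 1.5 × (5.8 − 1.7) + 0.5 × (-5.3)
   = 1.4 + 1.7 + 6.15 − 2.65 = 6.60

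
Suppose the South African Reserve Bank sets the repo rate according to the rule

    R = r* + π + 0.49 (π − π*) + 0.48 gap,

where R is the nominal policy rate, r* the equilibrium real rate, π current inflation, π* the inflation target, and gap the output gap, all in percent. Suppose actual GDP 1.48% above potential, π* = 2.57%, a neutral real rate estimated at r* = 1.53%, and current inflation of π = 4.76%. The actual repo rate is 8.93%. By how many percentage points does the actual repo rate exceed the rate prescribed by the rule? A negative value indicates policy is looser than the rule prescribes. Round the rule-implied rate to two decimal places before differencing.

0.86 pp

Output 1.48% above potential → gap = 1.48.
R = 1.53 + 4.76 + 0.49 × (4.76 − 2.57) + 0.48 × 1.48
   = 1.53 + 4.76 + 1.0731 + 0.7104 = 8.07
Deviation = 8.93 − 8.07 = 0.86 pp.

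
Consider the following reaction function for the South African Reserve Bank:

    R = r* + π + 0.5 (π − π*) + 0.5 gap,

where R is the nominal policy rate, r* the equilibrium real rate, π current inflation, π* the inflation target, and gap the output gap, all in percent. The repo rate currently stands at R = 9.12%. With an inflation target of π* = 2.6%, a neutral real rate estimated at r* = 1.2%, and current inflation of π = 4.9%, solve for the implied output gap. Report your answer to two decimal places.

3.74%

0.5 gap = 9.12 − 1.2 − 4.9 − 0.5 × (4.9 − 2.6) = 1.87
gap = 1.87 / 0.5 = 3.74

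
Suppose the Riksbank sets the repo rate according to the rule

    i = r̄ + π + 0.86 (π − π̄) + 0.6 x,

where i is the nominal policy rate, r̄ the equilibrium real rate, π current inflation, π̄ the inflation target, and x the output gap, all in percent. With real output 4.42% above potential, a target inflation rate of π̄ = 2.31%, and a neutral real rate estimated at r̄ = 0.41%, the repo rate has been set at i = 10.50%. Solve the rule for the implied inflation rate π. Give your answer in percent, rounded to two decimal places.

5.07%

Output 4.42% above potential → x = 4.42.
Collecting π: i = r̄ + (1 + 0.86) π − 0.86 π̄ + 0.6 x
1.86 π = 10.50 − 0.41 + 0.86 × 2.31 − 0.6 × 4.42 = 9.4246
π = 9.4246 / 1.86 = 5.07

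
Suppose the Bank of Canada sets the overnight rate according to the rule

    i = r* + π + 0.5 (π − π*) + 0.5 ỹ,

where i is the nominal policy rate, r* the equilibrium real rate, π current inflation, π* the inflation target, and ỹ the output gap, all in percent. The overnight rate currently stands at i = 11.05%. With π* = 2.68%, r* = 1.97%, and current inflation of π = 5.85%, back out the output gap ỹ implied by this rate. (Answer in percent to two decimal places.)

3.29%

0.5 ỹ = 11.05 − 1.97 − 5.85 − 0.5 × (5.85 − 2.68) = 1.645
ỹ = 1.645 / 0.5 = 3.29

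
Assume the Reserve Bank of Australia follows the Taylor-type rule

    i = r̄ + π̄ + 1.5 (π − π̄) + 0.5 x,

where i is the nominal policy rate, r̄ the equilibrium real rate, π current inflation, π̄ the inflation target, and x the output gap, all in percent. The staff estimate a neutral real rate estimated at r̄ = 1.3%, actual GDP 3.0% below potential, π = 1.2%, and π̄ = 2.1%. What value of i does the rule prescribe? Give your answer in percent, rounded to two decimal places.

Output 3.0% below potential → x = -3.0.
i = 1.3 + 2.1 + 1.5 × (1.2 − 2.1) + 0.5 × (-3.0)
   = 1.3 + 2.1 − 1.35 − 1.5 = 0.55

0.55%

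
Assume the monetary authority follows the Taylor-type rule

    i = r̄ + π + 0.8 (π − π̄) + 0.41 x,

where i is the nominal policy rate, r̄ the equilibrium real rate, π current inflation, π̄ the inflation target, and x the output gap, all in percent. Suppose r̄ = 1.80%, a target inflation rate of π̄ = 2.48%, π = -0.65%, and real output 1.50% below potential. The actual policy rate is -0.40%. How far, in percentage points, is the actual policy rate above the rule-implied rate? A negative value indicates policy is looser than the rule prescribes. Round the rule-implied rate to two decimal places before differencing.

Output 1.50% below potential → x = -1.50.
i = 1.80 + (-0.65) + 0.8 × (-0.65 − 2.48) + 0.41 × (-1.50)
   = 1.80 − 0.65 − 2.504 − 0.615 = -1.97
Deviation = -0.40 − (-1.97) = 1.57 pp.

1.57 pp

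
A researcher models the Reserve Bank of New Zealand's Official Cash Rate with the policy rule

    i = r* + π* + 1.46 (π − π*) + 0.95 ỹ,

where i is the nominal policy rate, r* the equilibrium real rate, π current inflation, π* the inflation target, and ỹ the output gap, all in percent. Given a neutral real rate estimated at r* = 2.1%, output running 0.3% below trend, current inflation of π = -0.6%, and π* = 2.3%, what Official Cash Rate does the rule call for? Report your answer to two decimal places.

-0.12%

Output 0.3% below potential → ỹ = -0.3.
i = 2.1 + 2.3 + 1.46 × (-0.6 − 2.3) + 0.95 × (-0.3)
   = 2.1 + 2.3 − 4.234 − 0.285 = -0.12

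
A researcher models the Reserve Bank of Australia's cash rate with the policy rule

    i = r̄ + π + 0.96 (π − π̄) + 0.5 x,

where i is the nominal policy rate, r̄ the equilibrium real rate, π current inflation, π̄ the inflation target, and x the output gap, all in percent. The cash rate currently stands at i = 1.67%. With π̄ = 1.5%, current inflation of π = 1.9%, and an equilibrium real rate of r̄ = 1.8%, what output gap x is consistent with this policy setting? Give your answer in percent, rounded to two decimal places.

0.5 x = 1.67 − 1.8 − 1.9 − 0.96 × (1.9 − 1.5) = -2.414
x = -2.414 / 0.5 = -4.83

-4.83%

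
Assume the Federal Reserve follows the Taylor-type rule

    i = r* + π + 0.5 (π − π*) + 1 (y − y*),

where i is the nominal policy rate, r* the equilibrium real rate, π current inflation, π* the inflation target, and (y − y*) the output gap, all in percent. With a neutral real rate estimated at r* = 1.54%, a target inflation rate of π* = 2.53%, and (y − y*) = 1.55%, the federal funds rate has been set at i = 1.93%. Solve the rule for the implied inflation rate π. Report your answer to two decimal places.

0.07%

Collecting π: i = r* + (1 + 0.5) π − 0.5 π* + 1 (y − y*)
1.5 π = 1.93 − 1.54 + 0.5 × 2.53 − 1 × 1.55 = 0.105
π = 0.105 / 1.5 = 0.07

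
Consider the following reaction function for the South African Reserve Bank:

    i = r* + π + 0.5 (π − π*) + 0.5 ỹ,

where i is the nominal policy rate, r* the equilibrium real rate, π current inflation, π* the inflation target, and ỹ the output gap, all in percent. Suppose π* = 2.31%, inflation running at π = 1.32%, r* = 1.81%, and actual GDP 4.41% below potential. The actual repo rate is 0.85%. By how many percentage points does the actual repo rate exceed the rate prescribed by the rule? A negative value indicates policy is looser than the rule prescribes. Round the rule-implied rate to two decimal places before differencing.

0.42 pp

Output 4.41% below potential → ỹ = -4.41.
i = 1.81 + 1.32 + 0.5 × (1.32 − 2.31) + 0.5 × (-4.41)
   = 1.81 + 1.32 − 0.495 − 2.205 = 0.43
Deviation = 0.85 − 0.43 = 0.42 pp.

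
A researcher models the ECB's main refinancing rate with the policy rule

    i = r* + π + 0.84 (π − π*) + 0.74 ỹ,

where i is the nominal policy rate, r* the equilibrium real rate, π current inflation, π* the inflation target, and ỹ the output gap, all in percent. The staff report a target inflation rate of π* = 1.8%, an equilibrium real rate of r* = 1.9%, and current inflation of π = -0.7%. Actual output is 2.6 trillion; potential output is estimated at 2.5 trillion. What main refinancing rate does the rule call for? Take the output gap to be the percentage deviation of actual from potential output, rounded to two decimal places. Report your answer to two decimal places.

Output gap = 100 × (2.6 − 2.5) / 2.5 = 4.00%.
i = 1.90 + (-0.70) + 0.84 × (-0.70 − 1.80) + 0.74 × 4.00
   = 1.90 − 0.7 − 2.1 + 2.96 = 2.06

2.06%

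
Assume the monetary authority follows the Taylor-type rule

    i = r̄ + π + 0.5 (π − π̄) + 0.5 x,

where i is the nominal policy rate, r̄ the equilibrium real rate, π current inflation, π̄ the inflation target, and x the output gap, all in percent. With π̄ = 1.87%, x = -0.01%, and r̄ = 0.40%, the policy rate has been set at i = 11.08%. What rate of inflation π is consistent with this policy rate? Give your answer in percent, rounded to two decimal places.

Collecting π: i = r̄ + (1 + 0.5) π − 0.5 π̄ + 0.5 x
1.5 π = 11.08 − 0.40 + 0.5 × 1.87 − 0.5 × (-0.01) = 11.62
π = 11.62 / 1.5 = 7.75

7.75%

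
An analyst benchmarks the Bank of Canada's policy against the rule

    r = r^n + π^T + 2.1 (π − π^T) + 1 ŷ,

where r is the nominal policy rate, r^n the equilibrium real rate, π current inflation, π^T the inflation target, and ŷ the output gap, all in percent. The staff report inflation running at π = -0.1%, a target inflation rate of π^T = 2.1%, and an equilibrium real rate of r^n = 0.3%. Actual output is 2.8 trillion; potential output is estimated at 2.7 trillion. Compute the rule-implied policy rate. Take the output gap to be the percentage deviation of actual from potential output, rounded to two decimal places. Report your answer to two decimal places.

Output gap = 100 × (2.8 − 2.7) / 2.7 = 3.70%.
r = 0.30 + 2.10 + 2.1 × (-0.10 − 2.10) + 1 × 3.70
   = 0.30 + 2.1 − 4.62 + 3.7 = 1.48

1.48%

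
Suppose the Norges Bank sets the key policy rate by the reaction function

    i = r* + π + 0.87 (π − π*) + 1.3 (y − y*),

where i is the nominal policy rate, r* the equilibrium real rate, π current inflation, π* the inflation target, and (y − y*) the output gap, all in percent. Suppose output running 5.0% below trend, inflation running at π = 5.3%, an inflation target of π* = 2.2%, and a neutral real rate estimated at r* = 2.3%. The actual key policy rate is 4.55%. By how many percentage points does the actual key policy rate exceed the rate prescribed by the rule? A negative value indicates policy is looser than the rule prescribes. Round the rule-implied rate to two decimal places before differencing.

Output 5.0% below potential → (y − y*) = -5.0.
i = 2.3 + 5.3 + 0.87 × (5.3 − 2.2) + 1.3 × (-5.0)
   = 2.3 + 5.3 + 2.697 − 6.5 = 3.80
Deviation = 4.55 − 3.80 = 0.75 pp.

0.75 pp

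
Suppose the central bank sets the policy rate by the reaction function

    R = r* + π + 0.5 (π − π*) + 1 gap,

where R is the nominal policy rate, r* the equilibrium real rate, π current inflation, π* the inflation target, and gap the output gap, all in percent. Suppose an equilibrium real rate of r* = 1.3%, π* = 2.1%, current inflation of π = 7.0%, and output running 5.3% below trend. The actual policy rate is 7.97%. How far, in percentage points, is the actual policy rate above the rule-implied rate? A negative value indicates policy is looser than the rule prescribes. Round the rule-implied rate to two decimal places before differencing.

2.52 pp

Output 5.3% below potential → gap = -5.3.
R = 1.3 + 7.0 + 0.5 × (7.0 − 2.1) + 1 × (-5.3)
   = 1.3 + 7 + 2.45 − 5.3 = 5.45
Deviation = 7.97 − 5.45 = 2.52 pp.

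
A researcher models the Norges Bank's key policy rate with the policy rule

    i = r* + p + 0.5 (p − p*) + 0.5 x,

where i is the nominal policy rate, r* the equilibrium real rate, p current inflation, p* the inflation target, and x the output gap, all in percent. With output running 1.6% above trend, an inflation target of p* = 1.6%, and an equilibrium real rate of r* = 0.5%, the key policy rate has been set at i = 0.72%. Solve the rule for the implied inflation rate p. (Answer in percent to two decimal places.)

0.15%

Output 1.6% above potential → x = 1.6.
Collecting p: i = r* + (1 + 0.5) p − 0.5 p* + 0.5 x
1.5 p = 0.72 − 0.5 + 0.5 × 1.6 − 0.5 × 1.6 = 0.22
p = 0.22 / 1.5 = 0.15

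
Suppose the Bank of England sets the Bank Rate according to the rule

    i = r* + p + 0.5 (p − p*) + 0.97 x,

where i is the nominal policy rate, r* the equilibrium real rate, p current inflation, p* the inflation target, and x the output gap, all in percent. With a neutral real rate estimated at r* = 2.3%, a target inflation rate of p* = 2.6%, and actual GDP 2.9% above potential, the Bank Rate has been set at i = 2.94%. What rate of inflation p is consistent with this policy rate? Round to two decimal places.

Output 2.9% above potential → x = 2.9.
Collecting p: i = r* + (1 + 0.5) p − 0.5 p* + 0.97 x
1.5 p = 2.94 − 2.3 + 0.5 × 2.6 − 0.97 × 2.9 = -0.873
p = -0.873 / 1.5 = -0.58

-0.58%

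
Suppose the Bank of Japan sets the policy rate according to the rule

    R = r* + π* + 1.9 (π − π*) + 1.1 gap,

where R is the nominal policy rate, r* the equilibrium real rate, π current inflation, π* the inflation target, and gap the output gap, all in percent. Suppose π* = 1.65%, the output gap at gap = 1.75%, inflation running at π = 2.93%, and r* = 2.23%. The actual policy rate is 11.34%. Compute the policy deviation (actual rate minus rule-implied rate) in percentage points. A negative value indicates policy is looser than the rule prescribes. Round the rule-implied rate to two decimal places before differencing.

3.10 pp

R = 2.23 + 1.65 + 1.9 × (2.93 − 1.65) + 1.1 × 1.75
   = 2.23 + 1.65 + 2.432 + 1.925 = 8.24
Deviation = 11.34 − 8.24 = 3.10 pp.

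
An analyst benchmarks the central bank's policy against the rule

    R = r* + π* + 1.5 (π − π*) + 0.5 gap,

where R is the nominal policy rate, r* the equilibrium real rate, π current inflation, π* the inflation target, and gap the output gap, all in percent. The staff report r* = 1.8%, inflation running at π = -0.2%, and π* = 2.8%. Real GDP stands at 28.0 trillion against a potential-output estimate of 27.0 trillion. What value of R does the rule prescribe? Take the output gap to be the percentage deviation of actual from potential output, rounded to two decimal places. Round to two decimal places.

1.95%

Output gap = 100 × (28.0 − 27.0) / 27.0 = 3.70%.
R = 1.80 + 2.80 + 1.5 × (-0.20 − 2.80) + 0.5 × 3.70
   = 1.80 + 2.8 − 4.5 + 1.85 = 1.95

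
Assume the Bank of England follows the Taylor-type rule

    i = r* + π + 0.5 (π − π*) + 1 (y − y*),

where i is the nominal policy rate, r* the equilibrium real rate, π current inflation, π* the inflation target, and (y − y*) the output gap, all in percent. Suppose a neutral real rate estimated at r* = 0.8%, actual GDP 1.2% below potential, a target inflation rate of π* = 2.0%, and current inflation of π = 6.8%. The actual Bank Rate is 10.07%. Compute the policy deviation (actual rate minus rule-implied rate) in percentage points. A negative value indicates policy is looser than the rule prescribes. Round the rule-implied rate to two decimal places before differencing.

1.27 pp

Output 1.2% below potential → (y − y*) = -1.2.
i = 0.8 + 6.8 + 0.5 × (6.8 − 2.0) + 1 × (-1.2)
   = 0.8 + 6.8 + 2.4 − 1.2 = 8.80
Deviation = 10.07 − 8.80 = 1.27 pp.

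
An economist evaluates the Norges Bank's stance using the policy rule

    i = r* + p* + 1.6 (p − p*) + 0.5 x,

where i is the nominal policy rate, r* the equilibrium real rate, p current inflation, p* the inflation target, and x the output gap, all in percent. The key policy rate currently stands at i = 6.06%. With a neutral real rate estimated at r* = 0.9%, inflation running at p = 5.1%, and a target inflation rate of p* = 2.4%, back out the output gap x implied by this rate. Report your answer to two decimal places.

0.5 x = 6.06 − 0.9 − 2.4 − 1.6 × (5.1 − 2.4) = -1.56
x = -1.56 / 0.5 = -3.12

-3.12%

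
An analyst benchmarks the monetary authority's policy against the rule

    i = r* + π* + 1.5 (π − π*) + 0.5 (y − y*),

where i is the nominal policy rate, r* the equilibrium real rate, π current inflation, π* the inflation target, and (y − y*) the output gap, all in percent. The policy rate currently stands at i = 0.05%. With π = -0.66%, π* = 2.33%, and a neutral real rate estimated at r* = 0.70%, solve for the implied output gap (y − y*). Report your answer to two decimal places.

0.5 (y − y*) = 0.05 − 0.70 − 2.33 − 1.5 × ((-0.66) − 2.33) = 1.505
(y − y*) = 1.505 / 0.5 = 3.01

3.01%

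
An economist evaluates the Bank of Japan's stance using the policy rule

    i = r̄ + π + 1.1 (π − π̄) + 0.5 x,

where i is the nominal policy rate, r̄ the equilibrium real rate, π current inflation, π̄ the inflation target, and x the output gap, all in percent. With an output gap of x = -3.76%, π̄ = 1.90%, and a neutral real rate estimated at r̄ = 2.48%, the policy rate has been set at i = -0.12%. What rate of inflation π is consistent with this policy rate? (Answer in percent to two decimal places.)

Collecting π: i = r̄ + (1 + 1.1) π − 1.1 π̄ + 0.5 x
2.1 π = -0.12 − 2.48 + 1.1 × 1.90 − 0.5 × (-3.76) = 1.37
π = 1.37 / 2.1 = 0.65

0.65%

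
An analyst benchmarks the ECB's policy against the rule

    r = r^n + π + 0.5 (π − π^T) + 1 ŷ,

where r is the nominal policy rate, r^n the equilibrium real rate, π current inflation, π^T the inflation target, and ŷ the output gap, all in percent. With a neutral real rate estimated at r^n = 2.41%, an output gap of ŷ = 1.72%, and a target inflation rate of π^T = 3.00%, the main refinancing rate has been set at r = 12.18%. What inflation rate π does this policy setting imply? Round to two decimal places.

Collecting π: r = r^n + (1 + 0.5) π − 0.5 π^T + 1 ŷ
1.5 π = 12.18 − 2.41 + 0.5 × 3.00 − 1 × 1.72 = 9.55
π = 9.55 / 1.5 = 6.37

6.37%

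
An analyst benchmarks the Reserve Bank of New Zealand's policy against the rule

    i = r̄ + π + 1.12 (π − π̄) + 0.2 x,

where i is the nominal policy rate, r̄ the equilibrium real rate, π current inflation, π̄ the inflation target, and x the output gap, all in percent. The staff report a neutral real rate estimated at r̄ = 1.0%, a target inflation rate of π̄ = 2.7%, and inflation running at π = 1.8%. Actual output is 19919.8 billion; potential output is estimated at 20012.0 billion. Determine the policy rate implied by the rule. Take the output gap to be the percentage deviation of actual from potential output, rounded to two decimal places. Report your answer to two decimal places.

Output gap = 100 × (19919.8 − 20012.0) / 20012.0 = -0.46%.
i = 1.00 + 1.80 + 1.12 × (1.80 − 2.70) + 0.2 × (-0.46)
   = 1.00 + 1.8 − 1.008 − 0.092 = 1.70

1.70%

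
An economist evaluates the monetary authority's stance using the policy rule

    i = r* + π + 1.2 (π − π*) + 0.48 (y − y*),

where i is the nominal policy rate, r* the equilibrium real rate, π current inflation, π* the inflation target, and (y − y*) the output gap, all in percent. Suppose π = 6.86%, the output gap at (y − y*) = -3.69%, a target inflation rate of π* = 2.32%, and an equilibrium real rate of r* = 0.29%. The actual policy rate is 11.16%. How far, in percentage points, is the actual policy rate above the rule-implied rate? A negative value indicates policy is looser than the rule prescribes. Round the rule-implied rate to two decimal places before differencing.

0.33 pp

i = 0.29 + 6.86 + 1.2 × (6.86 − 2.32) + 0.48 × (-3.69)
   = 0.29 + 6.86 + 5.448 − 1.7712 = 10.83
Deviation = 11.16 − 10.83 = 0.33 pp.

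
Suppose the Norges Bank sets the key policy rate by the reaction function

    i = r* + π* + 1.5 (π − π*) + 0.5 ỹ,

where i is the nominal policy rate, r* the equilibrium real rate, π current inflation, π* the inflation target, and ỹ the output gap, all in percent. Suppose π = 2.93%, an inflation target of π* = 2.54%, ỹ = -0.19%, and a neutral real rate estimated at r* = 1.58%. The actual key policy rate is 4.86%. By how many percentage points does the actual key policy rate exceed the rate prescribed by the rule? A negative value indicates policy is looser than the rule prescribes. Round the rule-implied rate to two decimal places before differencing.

0.25 pp

i = 1.58 + 2.54 + 1.5 × (2.93 − 2.54) + 0.5 × (-0.19)
   = 1.58 + 2.54 + 0.585 − 0.095 = 4.61
Deviation = 4.86 − 4.61 = 0.25 pp.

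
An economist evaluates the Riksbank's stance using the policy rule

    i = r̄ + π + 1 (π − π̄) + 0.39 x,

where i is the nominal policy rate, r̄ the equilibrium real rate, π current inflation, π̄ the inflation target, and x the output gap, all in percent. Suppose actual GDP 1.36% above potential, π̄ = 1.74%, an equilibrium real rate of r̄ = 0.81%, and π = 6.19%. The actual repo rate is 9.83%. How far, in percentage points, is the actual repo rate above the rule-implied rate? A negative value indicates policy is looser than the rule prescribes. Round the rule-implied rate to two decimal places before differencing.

-2.15 pp

Output 1.36% above potential → x = 1.36.
i = 0.81 + 6.19 + 1 × (6.19 − 1.74) + 0.39 × 1.36
   = 0.81 + 6.19 + 4.45 + 0.5304 = 11.98
Deviation = 9.83 − 11.98 = -2.15 pp.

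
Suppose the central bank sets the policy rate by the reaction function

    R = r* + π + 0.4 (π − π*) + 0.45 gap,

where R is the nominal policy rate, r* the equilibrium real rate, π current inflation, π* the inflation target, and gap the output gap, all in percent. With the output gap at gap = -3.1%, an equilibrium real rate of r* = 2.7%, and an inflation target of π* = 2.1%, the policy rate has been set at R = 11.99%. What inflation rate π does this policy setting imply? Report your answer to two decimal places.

8.23%

Collecting π: R = r* + (1 + 0.4) π − 0.4 π* + 0.45 gap
1.4 π = 11.99 − 2.7 + 0.4 × 2.1 − 0.45 × (-3.1) = 11.525
π = 11.525 / 1.4 = 8.23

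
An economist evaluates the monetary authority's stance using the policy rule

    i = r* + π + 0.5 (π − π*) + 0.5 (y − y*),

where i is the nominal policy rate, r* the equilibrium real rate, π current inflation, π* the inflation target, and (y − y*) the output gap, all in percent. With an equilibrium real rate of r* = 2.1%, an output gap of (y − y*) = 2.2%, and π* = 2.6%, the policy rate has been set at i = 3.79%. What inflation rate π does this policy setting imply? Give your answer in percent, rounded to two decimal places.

1.26%

Collecting π: i = r* + (1 + 0.5) π − 0.5 π* + 0.5 (y − y*)
1.5 π = 3.79 − 2.1 + 0.5 × 2.6 − 0.5 × 2.2 = 1.89
π = 1.89 / 1.5 = 1.26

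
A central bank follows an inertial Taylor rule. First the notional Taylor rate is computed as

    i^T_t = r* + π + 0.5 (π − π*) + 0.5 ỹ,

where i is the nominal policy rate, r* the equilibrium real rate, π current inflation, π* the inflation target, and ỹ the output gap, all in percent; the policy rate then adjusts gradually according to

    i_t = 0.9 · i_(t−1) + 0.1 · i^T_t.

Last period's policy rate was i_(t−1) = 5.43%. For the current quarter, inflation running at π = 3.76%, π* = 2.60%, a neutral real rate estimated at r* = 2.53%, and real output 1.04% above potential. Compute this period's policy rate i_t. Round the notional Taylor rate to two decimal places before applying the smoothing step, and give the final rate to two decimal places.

Output 1.04% above potential → ỹ = 1.04.
i^T_t = 2.53 + 3.76 + 0.5 × (3.76 − 2.60) + 0.5 × 1.04
   = 2.53 + 3.76 + 0.58 + 0.52 = 7.39
i_t = 0.9 × 5.43 + 0.1 × 7.39 = 4.887 + 0.739 = 5.63

5.63%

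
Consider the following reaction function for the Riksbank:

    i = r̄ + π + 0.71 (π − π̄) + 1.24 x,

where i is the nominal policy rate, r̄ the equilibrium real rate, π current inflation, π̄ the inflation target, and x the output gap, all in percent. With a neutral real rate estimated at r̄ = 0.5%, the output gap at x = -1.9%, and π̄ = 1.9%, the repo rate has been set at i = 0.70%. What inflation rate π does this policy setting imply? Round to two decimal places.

Collecting π: i = r̄ + (1 + 0.71) π − 0.71 π̄ + 1.24 x
1.71 π = 0.70 − 0.5 + 0.71 × 1.9 − 1.24 × (-1.9) = 3.905
π = 3.905 / 1.71 = 2.28

2.28%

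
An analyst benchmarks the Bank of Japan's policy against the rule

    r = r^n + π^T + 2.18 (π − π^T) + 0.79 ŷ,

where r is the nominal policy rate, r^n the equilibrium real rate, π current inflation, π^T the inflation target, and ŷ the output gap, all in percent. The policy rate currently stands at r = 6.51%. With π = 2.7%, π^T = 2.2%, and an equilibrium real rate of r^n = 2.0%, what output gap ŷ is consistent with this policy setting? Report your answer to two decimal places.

1.54%

0.79 ŷ = 6.51 − 2.0 − 2.2 − 2.18 × (2.7 − 2.2) = 1.22
ŷ = 1.22 / 0.79 = 1.54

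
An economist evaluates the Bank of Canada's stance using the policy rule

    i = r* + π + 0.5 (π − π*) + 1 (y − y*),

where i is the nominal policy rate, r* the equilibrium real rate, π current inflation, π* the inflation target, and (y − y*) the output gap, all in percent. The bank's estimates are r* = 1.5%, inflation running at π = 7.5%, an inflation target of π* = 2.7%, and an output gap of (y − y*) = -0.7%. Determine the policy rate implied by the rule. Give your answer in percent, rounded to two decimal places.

10.70%

i = 1.5 + 7.5 + 0.5 × (7.5 − 2.7) + 1 × (-0.7)
   = 1.5 + 7.5 + 2.4 − 0.7 = 10.70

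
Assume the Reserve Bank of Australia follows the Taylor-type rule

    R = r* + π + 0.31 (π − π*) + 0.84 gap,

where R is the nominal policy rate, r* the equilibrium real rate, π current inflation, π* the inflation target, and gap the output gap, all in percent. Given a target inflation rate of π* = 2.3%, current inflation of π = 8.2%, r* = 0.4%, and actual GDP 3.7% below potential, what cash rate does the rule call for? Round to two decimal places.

7.32%

Output 3.7% below potential → gap = -3.7.
R = 0.4 + 8.2 + 0.31 × (8.2 − 2.3) + 0.84 × (-3.7)
   = 0.4 + 8.2 + 1.829 − 3.108 = 7.32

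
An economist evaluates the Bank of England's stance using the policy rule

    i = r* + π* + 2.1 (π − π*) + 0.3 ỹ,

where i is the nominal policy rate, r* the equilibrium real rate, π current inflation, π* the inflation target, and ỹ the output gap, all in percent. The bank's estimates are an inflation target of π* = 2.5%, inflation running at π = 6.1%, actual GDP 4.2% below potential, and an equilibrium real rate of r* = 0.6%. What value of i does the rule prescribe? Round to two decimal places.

Output 4.2% below potential → ỹ = -4.2.
i = 0.6 + 2.5 + 2.1 × (6.1 − 2.5) + 0.3 × (-4.2)
   = 0.6 + 2.5 + 7.56 − 1.26 = 9.40

9.40%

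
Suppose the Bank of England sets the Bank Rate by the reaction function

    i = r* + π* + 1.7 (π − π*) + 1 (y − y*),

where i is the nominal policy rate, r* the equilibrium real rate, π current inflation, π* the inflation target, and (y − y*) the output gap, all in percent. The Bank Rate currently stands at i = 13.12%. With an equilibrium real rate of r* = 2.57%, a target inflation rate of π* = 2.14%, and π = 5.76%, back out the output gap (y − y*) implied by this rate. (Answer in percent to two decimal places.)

2.26%

1 (y − y*) = 13.12 − 2.57 − 2.14 − 1.7 × (5.76 − 2.14) = 2.256
(y − y*) = 2.256 / 1 = 2.26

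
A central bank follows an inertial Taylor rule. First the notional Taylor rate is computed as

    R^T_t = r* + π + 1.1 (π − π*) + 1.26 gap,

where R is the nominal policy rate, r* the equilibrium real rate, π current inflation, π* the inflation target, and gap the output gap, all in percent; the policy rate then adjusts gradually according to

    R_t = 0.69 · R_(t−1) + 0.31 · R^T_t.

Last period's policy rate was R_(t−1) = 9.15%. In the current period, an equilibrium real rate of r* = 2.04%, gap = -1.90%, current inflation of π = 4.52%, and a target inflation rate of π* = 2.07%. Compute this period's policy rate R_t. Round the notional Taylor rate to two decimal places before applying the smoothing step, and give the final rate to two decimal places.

8.44%

R^T_t = 2.04 + 4.52 + 1.1 × (4.52 − 2.07) + 1.26 × (-1.90)
   = 2.04 + 4.52 + 2.695 − 2.394 = 6.86
R_t = 0.69 × 9.15 + 0.31 × 6.86 = 6.3135 + 2.1266 = 8.44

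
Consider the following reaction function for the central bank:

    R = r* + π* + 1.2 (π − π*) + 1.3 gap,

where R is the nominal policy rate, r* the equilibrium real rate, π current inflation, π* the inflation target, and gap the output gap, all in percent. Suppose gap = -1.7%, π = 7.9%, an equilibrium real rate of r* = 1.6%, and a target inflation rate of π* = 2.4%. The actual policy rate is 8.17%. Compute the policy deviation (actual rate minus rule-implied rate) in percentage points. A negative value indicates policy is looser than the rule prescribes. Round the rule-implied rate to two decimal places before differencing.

-0.22 pp

R = 1.6 + 2.4 + 1.2 × (7.9 − 2.4) + 1.3 × (-1.7)
   = 1.6 + 2.4 + 6.6 − 2.21 = 8.39
Deviation = 8.17 − 8.39 = -0.22 pp.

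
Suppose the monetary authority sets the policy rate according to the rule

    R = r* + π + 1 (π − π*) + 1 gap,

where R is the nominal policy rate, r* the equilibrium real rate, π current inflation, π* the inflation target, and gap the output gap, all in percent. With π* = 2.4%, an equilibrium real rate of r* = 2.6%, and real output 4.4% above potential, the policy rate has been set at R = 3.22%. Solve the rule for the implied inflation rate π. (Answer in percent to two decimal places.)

-0.69%

Output 4.4% above potential → gap = 4.4.
Collecting π: R = r* + (1 + 1) π − 1 π* + 1 gap
2 π = 3.22 − 2.6 + 1 × 2.4 − 1 × 4.4 = -1.38
π = -1.38 / 2 = -0.69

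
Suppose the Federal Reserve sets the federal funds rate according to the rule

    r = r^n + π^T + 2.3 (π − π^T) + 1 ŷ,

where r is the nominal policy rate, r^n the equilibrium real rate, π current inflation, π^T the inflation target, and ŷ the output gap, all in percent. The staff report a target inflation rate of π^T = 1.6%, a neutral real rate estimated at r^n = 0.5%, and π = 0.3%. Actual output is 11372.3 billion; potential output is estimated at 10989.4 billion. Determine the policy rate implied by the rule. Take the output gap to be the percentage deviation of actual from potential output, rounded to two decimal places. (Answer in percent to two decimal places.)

2.59%

Output gap = 100 × (11372.3 − 10989.4) / 10989.4 = 3.48%.
r = 0.50 + 1.60 + 2.3 × (0.30 − 1.60) + 1 × 3.48
   = 0.50 + 1.6 − 2.99 + 3.48 = 2.59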